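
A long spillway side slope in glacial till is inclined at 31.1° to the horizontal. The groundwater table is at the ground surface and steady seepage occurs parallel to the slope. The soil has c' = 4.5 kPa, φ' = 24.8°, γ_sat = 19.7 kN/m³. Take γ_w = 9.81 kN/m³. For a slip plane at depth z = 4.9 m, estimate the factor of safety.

FS = 0.49

With seepage parallel to the slope and the water table at the surface, the effective normal stress on the slip plane uses the buoyant unit weight γ' = γ_sat − γ_w while the driving shear stress uses γ_sat:
FS = [c' + γ' z cos²β tanφ'] / [γ_sat z sinβ cosβ]
γ' = 19.7 − 9.81 = 9.89 kN/m³
Numerator = 4.5 + 9.89·4.9·cos²31.1°·tan24.8° = 4.5 + 9.89·4.9·0.7332·0.4621 = 20.918 kPa
Denominator = 19.7·4.9·sin31.1°·cos31.1° = 19.7·4.9·0.5165·0.8563 = 42.694 kPa
FS = 20.918 / 42.694 = 0.490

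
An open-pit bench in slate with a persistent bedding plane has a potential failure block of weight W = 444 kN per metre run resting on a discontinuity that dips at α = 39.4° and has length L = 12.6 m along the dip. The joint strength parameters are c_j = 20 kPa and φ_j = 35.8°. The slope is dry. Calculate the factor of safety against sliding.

FS = 1.77

Resolving the block weight along and normal to the plane and applying the Mohr–Coulomb strength on the joint:
N' = W cosα = 444·cos39.4° = 343.1 kN/m
Driving force T = W sinα = 444·sin39.4° = 281.8 kN/m
Resisting force R = c_j·L + N'·tanφ_j = 20·12.6 + 343.1·tan35.8° = 252.0 + 247.4 = 499.4 kN/m
FS = R / T = 499.4 / 281.8 = 1.772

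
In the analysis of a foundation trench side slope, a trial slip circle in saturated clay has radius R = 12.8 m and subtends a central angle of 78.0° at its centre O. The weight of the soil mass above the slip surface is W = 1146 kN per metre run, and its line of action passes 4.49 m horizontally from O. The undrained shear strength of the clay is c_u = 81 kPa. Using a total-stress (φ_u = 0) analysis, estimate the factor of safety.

Taking moments about the centre O, the resisting moment is provided by the undrained shear strength acting along the arc:
Arc length L_a = R·θ = 12.8·(78.0°·π/180) = 12.8·1.3614 = 17.43 m
M_R = c_u·L_a·R = 81·17.43·12.8 = 18066.6 kN·m/m
M_D = W·d = 1146·4.49 = 5145.5 kN·m/m
FS = M_R / M_D = 18066.6 / 5145.5 = 3.511

FS = 3.51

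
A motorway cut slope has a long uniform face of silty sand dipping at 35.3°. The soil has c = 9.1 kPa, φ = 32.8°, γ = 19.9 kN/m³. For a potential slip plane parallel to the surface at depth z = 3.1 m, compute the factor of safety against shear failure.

For an infinite slope with a slip plane parallel to the surface (no pore pressure): FS = [c + γz cos²β tanφ] / [γz sinβ cosβ].
γz = 19.9·3.1 = 61.69 kN/m²
Numerator = 9.1 + 61.69·cos²35.3°·tan32.8° = 9.1 + 61.69·0.6661·0.6445 = 35.581 kPa
Denominator = 61.69·sin35.3°·cos35.3° = 61.69·0.5779·0.8161 = 29.094 kPa
FS = 35.581 / 29.094 = 1.223

FS = 1.22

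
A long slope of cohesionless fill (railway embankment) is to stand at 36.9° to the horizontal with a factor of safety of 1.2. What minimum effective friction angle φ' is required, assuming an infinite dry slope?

φ' = 42.0°

FS = tanφ'/tanβ ⇒ tanφ' = FS · tanβ = 1.2 · tan36.9° = 0.9010
φ' = arctan(0.9010) = 42.02°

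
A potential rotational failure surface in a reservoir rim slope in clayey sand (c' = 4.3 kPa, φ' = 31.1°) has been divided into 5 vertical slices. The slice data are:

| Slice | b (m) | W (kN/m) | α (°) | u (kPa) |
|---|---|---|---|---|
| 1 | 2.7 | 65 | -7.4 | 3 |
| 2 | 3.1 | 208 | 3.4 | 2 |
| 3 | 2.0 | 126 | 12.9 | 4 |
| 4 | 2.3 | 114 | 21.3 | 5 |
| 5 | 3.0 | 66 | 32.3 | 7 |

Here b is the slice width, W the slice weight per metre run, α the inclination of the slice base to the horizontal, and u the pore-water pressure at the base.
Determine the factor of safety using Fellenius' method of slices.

Ordinary method of slices: FS = Σ[c'·Δl_i + (W_i cosα_i − u_i·Δl_i)·tanφ'] / Σ W_i sinα_i, with Δl_i = b_i / cosα_i.
Slice 1: Δl = 2.7/cos(-7.4°) = 2.723 m; N'_1 = 65·cos(-7.4°) − 3·2.723 = 56.3; c'Δl = 11.71; W sinα = -8.4
Slice 2: Δl = 3.1/cos3.4° = 3.105 m; N'_2 = 208·cos3.4° − 2·3.105 = 201.4; c'Δl = 13.35; W sinα = 12.3
Slice 3: Δl = 2.0/cos12.9° = 2.052 m; N'_3 = 126·cos12.9° − 4·2.052 = 114.6; c'Δl = 8.82; W sinα = 28.1
Slice 4: Δl = 2.3/cos21.3° = 2.469 m; N'_4 = 114·cos21.3° − 5·2.469 = 93.9; c'Δl = 10.62; W sinα = 41.4
Slice 5: Δl = 3.0/cos32.3° = 3.549 m; N'_5 = 66·cos32.3° − 7·3.549 = 30.9; c'Δl = 15.26; W sinα = 35.3
Σc'Δl = 59.8 kN/m; ΣN' = 497.1 kN/m; ΣW sinα = 108.8 kN/m
Resisting = 59.8 + 497.1·tan31.1° = 59.8 + 299.9 = 359.7 kN/m
FS = 359.7 / 108.8 = 3.307

FS = 3.31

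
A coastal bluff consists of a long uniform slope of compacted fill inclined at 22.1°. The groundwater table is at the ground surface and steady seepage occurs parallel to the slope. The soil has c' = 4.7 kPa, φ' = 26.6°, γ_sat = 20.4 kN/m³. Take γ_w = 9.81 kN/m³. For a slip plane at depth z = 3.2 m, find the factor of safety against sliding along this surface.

With seepage parallel to the slope and the water table at the surface, the effective normal stress on the slip plane uses the buoyant unit weight γ' = γ_sat − γ_w while the driving shear stress uses γ_sat:
FS = [c' + γ' z cos²β tanφ'] / [γ_sat z sinβ cosβ]
γ' = 20.4 − 9.81 = 10.59 kN/m³
Numerator = 4.7 + 10.59·3.2·cos²22.1°·tan26.6° = 4.7 + 10.59·3.2·0.8585·0.5008 = 19.268 kPa
Denominator = 20.4·3.2·sin22.1°·cos22.1° = 20.4·3.2·0.3762·0.9265 = 22.755 kPa
FS = 19.268 / 22.755 = 0.847

FS = 0.85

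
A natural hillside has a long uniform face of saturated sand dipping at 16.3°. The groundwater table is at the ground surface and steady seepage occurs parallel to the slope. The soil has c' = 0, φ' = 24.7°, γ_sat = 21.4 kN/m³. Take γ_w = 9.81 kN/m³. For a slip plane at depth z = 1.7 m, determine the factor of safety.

With seepage parallel to the slope and the water table at the surface, the effective normal stress on the slip plane uses the buoyant unit weight γ' = γ_sat − γ_w while the driving shear stress uses γ_sat:
FS = [c' + γ' z cos²β tanφ'] / [γ_sat z sinβ cosβ]
(For c' = 0 this reduces to FS = (γ'/γ_sat)·tanφ'/tanβ.)
γ' = 21.4 − 9.81 = 11.59 kN/m³
Numerator = 0.0 + 11.59·1.7·cos²16.3°·tan24.7° = 0.0 + 11.59·1.7·0.9212·0.4599 = 8.348 kPa
Denominator = 21.4·1.7·sin16.3°·cos16.3° = 21.4·1.7·0.2807·0.9598 = 9.800 kPa
FS = 8.348 / 9.800 = 0.852

FS = 0.85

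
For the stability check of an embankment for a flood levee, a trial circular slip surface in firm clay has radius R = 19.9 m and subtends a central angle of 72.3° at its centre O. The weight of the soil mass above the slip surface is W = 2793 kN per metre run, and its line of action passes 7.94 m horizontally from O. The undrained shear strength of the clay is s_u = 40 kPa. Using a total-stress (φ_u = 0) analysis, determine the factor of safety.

FS = 0.90

Taking moments about the centre O, the resisting moment is provided by the undrained shear strength acting along the arc:
Arc length L_a = R·θ = 19.9·(72.3°·π/180) = 19.9·1.2619 = 25.11 m
M_R = s_u·L_a·R = 40·25.11·19.9 = 19988.6 kN·m/m
M_D = W·d = 2793·7.94 = 22176.4 kN·m/m
FS = M_R / M_D = 19988.6 / 22176.4 = 0.901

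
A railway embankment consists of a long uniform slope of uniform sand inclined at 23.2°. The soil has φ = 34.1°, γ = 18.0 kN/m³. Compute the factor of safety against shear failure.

FS = 1.58

For a dry cohesionless infinite slope the factor of safety is FS = tanφ / tanβ.
FS = tan34.1° / tan23.2° = 0.6771 / 0.4286 = 1.580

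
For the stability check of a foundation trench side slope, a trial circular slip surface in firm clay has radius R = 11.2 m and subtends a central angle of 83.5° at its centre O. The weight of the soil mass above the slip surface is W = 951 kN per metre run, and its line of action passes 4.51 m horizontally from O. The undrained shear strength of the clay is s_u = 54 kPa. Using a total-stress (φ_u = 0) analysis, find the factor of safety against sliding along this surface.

FS = 2.30

Taking moments about the centre O, the resisting moment is provided by the undrained shear strength acting along the arc:
Arc length L_a = R·θ = 11.2·(83.5°·π/180) = 11.2·1.4573 = 16.32 m
M_R = s_u·L_a·R = 54·16.32·11.2 = 9871.7 kN·m/m
M_D = W·d = 951·4.51 = 4289.0 kN·m/m
FS = M_R / M_D = 9871.7 / 4289.0 = 2.302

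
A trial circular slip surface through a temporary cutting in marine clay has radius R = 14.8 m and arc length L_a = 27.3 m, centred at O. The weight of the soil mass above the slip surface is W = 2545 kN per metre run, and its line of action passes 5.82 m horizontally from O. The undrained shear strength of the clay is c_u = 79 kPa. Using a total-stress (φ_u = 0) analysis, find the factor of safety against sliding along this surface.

Taking moments about the centre O, the resisting moment is provided by the undrained shear strength acting along the arc:
M_R = c_u·L_a·R = 79·27.30·14.8 = 31919.2 kN·m/m
M_D = W·d = 2545·5.82 = 14811.9 kN·m/m
FS = M_R / M_D = 31919.2 / 14811.9 = 2.155

FS = 2.15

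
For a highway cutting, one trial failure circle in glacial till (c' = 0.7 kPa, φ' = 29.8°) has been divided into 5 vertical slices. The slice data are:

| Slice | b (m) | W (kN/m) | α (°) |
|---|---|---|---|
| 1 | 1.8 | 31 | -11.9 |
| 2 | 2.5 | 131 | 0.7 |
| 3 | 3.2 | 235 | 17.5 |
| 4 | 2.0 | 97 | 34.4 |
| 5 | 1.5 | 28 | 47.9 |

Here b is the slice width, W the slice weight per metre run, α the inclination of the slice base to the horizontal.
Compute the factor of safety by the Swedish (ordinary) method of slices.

Ordinary method of slices: FS = Σ[c'·Δl_i + (W_i cosα_i)·tanφ'] / Σ W_i sinα_i, with Δl_i = b_i / cosα_i.
Slice 1: Δl = 1.8/cos(-11.9°) = 1.840 m; N'_1 = 31·cos(-11.9°) = 30.3; c'Δl = 1.29; W sinα = -6.4
Slice 2: Δl = 2.5/cos0.7° = 2.500 m; N'_2 = 131·cos0.7° = 131.0; c'Δl = 1.75; W sinα = 1.6
Slice 3: Δl = 3.2/cos17.5° = 3.355 m; N'_3 = 235·cos17.5° = 224.1; c'Δl = 2.35; W sinα = 70.7
Slice 4: Δl = 2.0/cos34.4° = 2.424 m; N'_4 = 97·cos34.4° = 80.0; c'Δl = 1.70; W sinα = 54.8
Slice 5: Δl = 1.5/cos47.9° = 2.237 m; N'_5 = 28·cos47.9° = 18.8; c'Δl = 1.57; W sinα = 20.8
Σc'Δl = 8.6 kN/m; ΣN' = 484.3 kN/m; ΣW sinα = 141.5 kN/m
Resisting = 8.6 + 484.3·tan29.8° = 8.6 + 277.3 = 286.0 kN/m
FS = 286.0 / 141.5 = 2.022

FS = 2.02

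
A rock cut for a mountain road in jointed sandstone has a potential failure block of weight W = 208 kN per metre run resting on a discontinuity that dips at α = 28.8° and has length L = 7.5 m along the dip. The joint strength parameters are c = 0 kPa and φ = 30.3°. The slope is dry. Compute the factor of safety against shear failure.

Resolving the block weight along and normal to the plane and applying the Mohr–Coulomb strength on the joint:
N' = W cosα = 208·cos28.8° = 182.3 kN/m
Driving force T = W sinα = 208·sin28.8° = 100.2 kN/m
Resisting force R = c·L + N'·tanφ = 0·7.5 + 182.3·tan30.3° = 0.0 + 106.5 = 106.5 kN/m
FS = R / T = 106.5 / 100.2 = 1.063

FS = 1.06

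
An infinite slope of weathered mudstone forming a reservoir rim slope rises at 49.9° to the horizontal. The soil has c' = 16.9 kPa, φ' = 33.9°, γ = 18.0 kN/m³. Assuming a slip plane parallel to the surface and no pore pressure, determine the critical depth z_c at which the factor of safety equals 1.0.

Setting FS = 1.00 in FS = [c' + γz cos²β tanφ'] / [γz sinβ cosβ] and solving for z:
z = c' / [γ cosβ (FS·sinβ − cosβ·tanφ')]
  = 16.9 / [18.0·cos49.9°·(1.00·sin49.9° − cos49.9°·tan33.9°)]
  = 16.9 / [18.0·0.6441·(1.00·0.7649 − 0.6441·0.6720)]
  = 16.9 / 3.8503 = 4.389 m

z_c = 4.39 m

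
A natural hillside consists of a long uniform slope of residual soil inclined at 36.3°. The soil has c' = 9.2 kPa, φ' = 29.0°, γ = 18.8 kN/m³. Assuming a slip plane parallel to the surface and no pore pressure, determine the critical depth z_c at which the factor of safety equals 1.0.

z_c = 4.18 m

Setting FS = 1.00 in FS = [c' + γz cos²β tanφ'] / [γz sinβ cosβ] and solving for z:
z = c' / [γ cosβ (FS·sinβ − cosβ·tanφ')]
  = 9.2 / [18.8·cos36.3°·(1.00·sin36.3° − cos36.3°·tan29.0°)]
  = 9.2 / [18.8·0.8059·(1.00·0.5920 − 0.8059·0.5543)]
  = 9.2 / 2.2012 = 4.180 m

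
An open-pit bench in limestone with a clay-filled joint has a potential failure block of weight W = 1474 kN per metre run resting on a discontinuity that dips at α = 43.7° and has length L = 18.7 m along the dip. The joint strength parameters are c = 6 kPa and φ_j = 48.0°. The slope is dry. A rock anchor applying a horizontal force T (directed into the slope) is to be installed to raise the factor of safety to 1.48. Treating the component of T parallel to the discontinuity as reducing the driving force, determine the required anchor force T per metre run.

T = 115 kN/m

Resolving forces along and normal to the sliding plane, with the horizontal anchor force T adding T·sinα to the effective normal force and T·cosα acting up the plane against the driving force:
FS = [cL + (W cosα + T sinα) tanφ_j] / [W sinα − T cosα]
Without the anchor: N' = 1065.7 kN/m, driving T_d = 1018.4 kN/m, resisting R = 6·18.7 + 1065.7·tan48.0° = 1295.7 kN/m, FS = 1.27.
Setting FS = 1.48 and solving for T:
1.48·(1018.4 − T cos43.7°) = 1295.7 + T sin43.7°·tan48.0°
T·(sin43.7°·tan48.0° + 1.48·cos43.7°) = 1.48·1018.4 − 1295.7
T·(0.6909·1.1106 + 1.48·0.7230) = 1507.2 − 1295.7 = 211.4
T·1.8373 = 211.4
T = 115.1 kN/m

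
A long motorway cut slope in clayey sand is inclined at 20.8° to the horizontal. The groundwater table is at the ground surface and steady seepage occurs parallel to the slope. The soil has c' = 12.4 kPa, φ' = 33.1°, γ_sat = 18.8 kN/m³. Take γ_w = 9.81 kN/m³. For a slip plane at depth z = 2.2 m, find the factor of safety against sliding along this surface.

FS = 1.72

With seepage parallel to the slope and the water table at the surface, the effective normal stress on the slip plane uses the buoyant unit weight γ' = γ_sat − γ_w while the driving shear stress uses γ_sat:
FS = [c' + γ' z cos²β tanφ'] / [γ_sat z sinβ cosβ]
γ' = 18.8 − 9.81 = 8.99 kN/m³
Numerator = 12.4 + 8.99·2.2·cos²20.8°·tan33.1° = 12.4 + 8.99·2.2·0.8739·0.6519 = 23.667 kPa
Denominator = 18.8·2.2·sin20.8°·cos20.8° = 18.8·2.2·0.3551·0.9348 = 13.730 kPa
FS = 23.667 / 13.730 = 1.724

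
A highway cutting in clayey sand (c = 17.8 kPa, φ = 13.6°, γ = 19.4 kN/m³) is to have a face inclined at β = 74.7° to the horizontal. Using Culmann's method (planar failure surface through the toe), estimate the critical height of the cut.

H_c = 6.66 m

Culmann's analysis gives the critical failure plane at α_cr = (β + φ)/2 = (74.7 + 13.6)/2 = 44.1°, and the critical height
H_c = (4c/γ) · sinβ cosφ / [1 − cos(β − φ)]
    = (4·17.8/19.4) · sin74.7°·cos13.6° / [1 − cos(61.1°)]
    = 3.670 · 0.9646·0.9720 / [1 − 0.4833]
    = 3.670 · 0.9375 / 0.5167
    = 6.66 m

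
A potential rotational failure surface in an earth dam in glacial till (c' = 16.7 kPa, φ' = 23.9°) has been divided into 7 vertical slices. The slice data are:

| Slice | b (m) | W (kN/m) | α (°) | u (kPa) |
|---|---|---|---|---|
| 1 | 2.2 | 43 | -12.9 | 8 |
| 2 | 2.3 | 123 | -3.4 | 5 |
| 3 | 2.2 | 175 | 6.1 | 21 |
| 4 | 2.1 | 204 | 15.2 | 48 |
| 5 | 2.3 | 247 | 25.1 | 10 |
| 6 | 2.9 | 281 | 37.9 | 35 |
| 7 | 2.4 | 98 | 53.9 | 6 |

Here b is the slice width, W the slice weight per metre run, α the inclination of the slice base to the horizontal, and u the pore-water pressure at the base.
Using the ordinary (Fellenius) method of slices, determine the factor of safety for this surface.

FS = 1.51

Ordinary method of slices: FS = Σ[c'·Δl_i + (W_i cosα_i − u_i·Δl_i)·tanφ'] / Σ W_i sinα_i, with Δl_i = b_i / cosα_i.
Slice 1: Δl = 2.2/cos(-12.9°) = 2.257 m; N'_1 = 43·cos(-12.9°) − 8·2.257 = 23.9; c'Δl = 37.69; W sinα = -9.6
Slice 2: Δl = 2.3/cos(-3.4°) = 2.304 m; N'_2 = 123·cos(-3.4°) − 5·2.304 = 111.3; c'Δl = 38.48; W sinα = -7.3
Slice 3: Δl = 2.2/cos6.1° = 2.213 m; N'_3 = 175·cos6.1° − 21·2.213 = 127.5; c'Δl = 36.95; W sinα = 18.6
Slice 4: Δl = 2.1/cos15.2° = 2.176 m; N'_4 = 204·cos15.2° − 48·2.176 = 92.4; c'Δl = 36.34; W sinα = 53.5
Slice 5: Δl = 2.3/cos25.1° = 2.540 m; N'_5 = 247·cos25.1° − 10·2.540 = 198.3; c'Δl = 42.42; W sinα = 104.8
Slice 6: Δl = 2.9/cos37.9° = 3.675 m; N'_6 = 281·cos37.9° − 35·3.675 = 93.1; c'Δl = 61.37; W sinα = 172.6
Slice 7: Δl = 2.4/cos53.9° = 4.073 m; N'_7 = 98·cos53.9° − 6·4.073 = 33.3; c'Δl = 68.02; W sinα = 79.2
Σc'Δl = 321.3 kN/m; ΣN' = 679.8 kN/m; ΣW sinα = 411.8 kN/m
Resisting = 321.3 + 679.8·tan23.9° = 321.3 + 301.2 = 622.5 kN/m
FS = 622.5 / 411.8 = 1.512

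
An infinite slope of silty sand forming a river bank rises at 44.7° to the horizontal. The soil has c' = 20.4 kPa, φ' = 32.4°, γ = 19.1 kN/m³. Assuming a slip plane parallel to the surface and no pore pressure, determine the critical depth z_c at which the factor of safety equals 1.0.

z_c = 5.96 m

Setting FS = 1.00 in FS = [c' + γz cos²β tanφ'] / [γz sinβ cosβ] and solving for z:
z = c' / [γ cosβ (FS·sinβ − cosβ·tanφ')]
  = 20.4 / [19.1·cos44.7°·(1.00·sin44.7° − cos44.7°·tan32.4°)]
  = 20.4 / [19.1·0.7108·(1.00·0.7034 − 0.7108·0.6346)]
  = 20.4 / 3.4254 = 5.956 m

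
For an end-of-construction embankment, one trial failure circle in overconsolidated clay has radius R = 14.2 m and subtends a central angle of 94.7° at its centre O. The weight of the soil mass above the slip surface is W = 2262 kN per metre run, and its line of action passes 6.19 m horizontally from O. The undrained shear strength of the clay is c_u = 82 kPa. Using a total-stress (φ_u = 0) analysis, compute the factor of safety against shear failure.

FS = 1.95

Taking moments about the centre O, the resisting moment is provided by the undrained shear strength acting along the arc:
Arc length L_a = R·θ = 14.2·(94.7°·π/180) = 14.2·1.6528 = 23.47 m
M_R = c_u·L_a·R = 82·23.47·14.2 = 27328.6 kN·m/m
M_D = W·d = 2262·6.19 = 14001.8 kN·m/m
FS = M_R / M_D = 27328.6 / 14001.8 = 1.952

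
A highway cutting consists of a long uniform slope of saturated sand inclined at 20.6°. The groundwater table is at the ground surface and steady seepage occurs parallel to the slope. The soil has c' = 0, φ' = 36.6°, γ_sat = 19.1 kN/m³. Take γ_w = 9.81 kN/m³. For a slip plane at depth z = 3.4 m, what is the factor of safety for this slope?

FS = 0.96

With seepage parallel to the slope and the water table at the surface, the effective normal stress on the slip plane uses the buoyant unit weight γ' = γ_sat − γ_w while the driving shear stress uses γ_sat:
FS = [c' + γ' z cos²β tanφ'] / [γ_sat z sinβ cosβ]
(For c' = 0 this reduces to FS = (γ'/γ_sat)·tanφ'/tanβ.)
γ' = 19.1 − 9.81 = 9.29 kN/m³
Numerator = 0.0 + 9.29·3.4·cos²20.6°·tan36.6° = 0.0 + 9.29·3.4·0.8762·0.7427 = 20.554 kPa
Denominator = 19.1·3.4·sin20.6°·cos20.6° = 19.1·3.4·0.3518·0.9361 = 21.388 kPa
FS = 20.554 / 21.388 = 0.961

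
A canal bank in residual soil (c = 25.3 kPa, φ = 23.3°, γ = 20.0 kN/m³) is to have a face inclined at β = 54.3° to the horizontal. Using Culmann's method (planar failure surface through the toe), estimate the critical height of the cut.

H_c = 26.42 m

Culmann's analysis gives the critical failure plane at α_cr = (β + φ)/2 = (54.3 + 23.3)/2 = 38.8°, and the critical height
H_c = (4c/γ) · sinβ cosφ / [1 − cos(β − φ)]
    = (4·25.3/20.0) · sin54.3°·cos23.3° / [1 − cos(31.0°)]
    = 5.060 · 0.8121·0.9184 / [1 − 0.8572]
    = 5.060 · 0.7459 / 0.1428
    = 26.42 m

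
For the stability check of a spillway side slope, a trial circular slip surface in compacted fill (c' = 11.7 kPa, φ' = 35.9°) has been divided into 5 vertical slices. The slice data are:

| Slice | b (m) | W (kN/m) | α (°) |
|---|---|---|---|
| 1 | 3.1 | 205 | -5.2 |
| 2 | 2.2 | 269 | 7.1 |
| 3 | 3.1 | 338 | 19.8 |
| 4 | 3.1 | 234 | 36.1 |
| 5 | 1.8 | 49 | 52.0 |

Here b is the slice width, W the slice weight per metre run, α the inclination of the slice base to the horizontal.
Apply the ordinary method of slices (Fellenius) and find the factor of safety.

Ordinary method of slices: FS = Σ[c'·Δl_i + (W_i cosα_i)·tanφ'] / Σ W_i sinα_i, with Δl_i = b_i / cosα_i.
Slice 1: Δl = 3.1/cos(-5.2°) = 3.113 m; N'_1 = 205·cos(-5.2°) = 204.2; c'Δl = 36.42; W sinα = -18.6
Slice 2: Δl = 2.2/cos7.1° = 2.217 m; N'_2 = 269·cos7.1° = 266.9; c'Δl = 25.94; W sinα = 33.2
Slice 3: Δl = 3.1/cos19.8° = 3.295 m; N'_3 = 338·cos19.8° = 318.0; c'Δl = 38.55; W sinα = 114.5
Slice 4: Δl = 3.1/cos36.1° = 3.837 m; N'_4 = 234·cos36.1° = 189.1; c'Δl = 44.89; W sinα = 137.9
Slice 5: Δl = 1.8/cos52.0° = 2.924 m; N'_5 = 49·cos52.0° = 30.2; c'Δl = 34.21; W sinα = 38.6
Σc'Δl = 180.0 kN/m; ΣN' = 1008.3 kN/m; ΣW sinα = 305.6 kN/m
Resisting = 180.0 + 1008.3·tan35.9° = 180.0 + 729.9 = 909.9 kN/m
FS = 909.9 / 305.6 = 2.977

FS = 2.98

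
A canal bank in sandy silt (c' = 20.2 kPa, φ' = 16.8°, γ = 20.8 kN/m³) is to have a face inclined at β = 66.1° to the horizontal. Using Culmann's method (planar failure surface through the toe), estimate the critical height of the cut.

Culmann's analysis gives the critical failure plane at α_cr = (β + φ')/2 = (66.1 + 16.8)/2 = 41.4°, and the critical height
H_c = (4c'/γ) · sinβ cosφ' / [1 − cos(β − φ')]
    = (4·20.2/20.8) · sin66.1°·cos16.8° / [1 − cos(49.3°)]
    = 3.885 · 0.9143·0.9573 / [1 − 0.6521]
    = 3.885 · 0.8752 / 0.3479
    = 9.77 m

H_c = 9.77 m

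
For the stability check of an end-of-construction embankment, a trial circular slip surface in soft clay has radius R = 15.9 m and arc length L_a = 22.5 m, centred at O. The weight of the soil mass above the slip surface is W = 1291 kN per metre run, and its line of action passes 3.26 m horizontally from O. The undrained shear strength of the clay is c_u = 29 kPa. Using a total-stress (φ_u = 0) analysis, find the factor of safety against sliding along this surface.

Taking moments about the centre O, the resisting moment is provided by the undrained shear strength acting along the arc:
M_R = c_u·L_a·R = 29·22.50·15.9 = 10374.8 kN·m/m
M_D = W·d = 1291·3.26 = 4208.7 kN·m/m
FS = M_R / M_D = 10374.8 / 4208.7 = 2.465

FS = 2.47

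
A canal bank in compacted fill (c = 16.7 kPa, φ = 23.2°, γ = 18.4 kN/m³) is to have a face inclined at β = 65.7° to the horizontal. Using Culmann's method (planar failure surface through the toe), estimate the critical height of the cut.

H_c = 11.58 m

Culmann's analysis gives the critical failure plane at α_cr = (β + φ)/2 = (65.7 + 23.2)/2 = 44.5°, and the critical height
H_c = (4c/γ) · sinβ cosφ / [1 − cos(β − φ)]
    = (4·16.7/18.4) · sin65.7°·cos23.2° / [1 − cos(42.5°)]
    = 3.630 · 0.9114·0.9191 / [1 − 0.7373]
    = 3.630 · 0.8377 / 0.2627
    = 11.58 m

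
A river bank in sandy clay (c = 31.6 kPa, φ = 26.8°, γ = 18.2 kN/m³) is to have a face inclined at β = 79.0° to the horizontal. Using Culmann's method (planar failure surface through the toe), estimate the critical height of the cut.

Culmann's analysis gives the critical failure plane at α_cr = (β + φ)/2 = (79.0 + 26.8)/2 = 52.9°, and the critical height
H_c = (4c/γ) · sinβ cosφ / [1 − cos(β − φ)]
    = (4·31.6/18.2) · sin79.0°·cos26.8° / [1 − cos(52.2°)]
    = 6.945 · 0.9816·0.8926 / [1 − 0.6129]
    = 6.945 · 0.8762 / 0.3871
    = 15.72 m

H_c = 15.72 m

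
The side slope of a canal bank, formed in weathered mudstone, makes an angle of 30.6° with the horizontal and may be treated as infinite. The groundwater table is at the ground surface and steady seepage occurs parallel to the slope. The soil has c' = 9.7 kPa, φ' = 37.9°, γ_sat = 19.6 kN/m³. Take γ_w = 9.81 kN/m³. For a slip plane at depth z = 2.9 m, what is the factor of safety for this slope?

With seepage parallel to the slope and the water table at the surface, the effective normal stress on the slip plane uses the buoyant unit weight γ' = γ_sat − γ_w while the driving shear stress uses γ_sat:
FS = [c' + γ' z cos²β tanφ'] / [γ_sat z sinβ cosβ]
γ' = 19.6 − 9.81 = 9.79 kN/m³
Numerator = 9.7 + 9.79·2.9·cos²30.6°·tan37.9° = 9.7 + 9.79·2.9·0.7409·0.7785 = 26.075 kPa
Denominator = 19.6·2.9·sin30.6°·cos30.6° = 19.6·2.9·0.5090·0.8607 = 24.905 kPa
FS = 26.075 / 24.905 = 1.047

FS = 1.05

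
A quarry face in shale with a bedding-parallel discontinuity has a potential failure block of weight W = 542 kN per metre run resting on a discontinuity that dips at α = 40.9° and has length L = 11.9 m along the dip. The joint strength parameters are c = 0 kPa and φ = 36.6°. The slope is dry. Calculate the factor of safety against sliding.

FS = 0.86

Resolving the block weight along and normal to the plane and applying the Mohr–Coulomb strength on the joint:
N' = W cosα = 542·cos40.9° = 409.7 kN/m
Driving force T = W sinα = 542·sin40.9° = 354.9 kN/m
Resisting force R = c·L + N'·tanφ = 0·11.9 + 409.7·tan36.6° = 0.0 + 304.2 = 304.2 kN/m
FS = R / T = 304.2 / 354.9 = 0.857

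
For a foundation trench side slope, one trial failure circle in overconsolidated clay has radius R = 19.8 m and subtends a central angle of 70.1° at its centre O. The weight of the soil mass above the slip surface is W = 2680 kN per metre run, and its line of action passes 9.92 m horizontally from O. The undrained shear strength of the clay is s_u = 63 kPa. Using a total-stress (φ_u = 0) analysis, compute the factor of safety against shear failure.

Taking moments about the centre O, the resisting moment is provided by the undrained shear strength acting along the arc:
Arc length L_a = R·θ = 19.8·(70.1°·π/180) = 19.8·1.2235 = 24.22 m
M_R = s_u·L_a·R = 63·24.22·19.8 = 30218.0 kN·m/m
M_D = W·d = 2680·9.92 = 26585.6 kN·m/m
FS = M_R / M_D = 30218.0 / 26585.6 = 1.137

FS = 1.14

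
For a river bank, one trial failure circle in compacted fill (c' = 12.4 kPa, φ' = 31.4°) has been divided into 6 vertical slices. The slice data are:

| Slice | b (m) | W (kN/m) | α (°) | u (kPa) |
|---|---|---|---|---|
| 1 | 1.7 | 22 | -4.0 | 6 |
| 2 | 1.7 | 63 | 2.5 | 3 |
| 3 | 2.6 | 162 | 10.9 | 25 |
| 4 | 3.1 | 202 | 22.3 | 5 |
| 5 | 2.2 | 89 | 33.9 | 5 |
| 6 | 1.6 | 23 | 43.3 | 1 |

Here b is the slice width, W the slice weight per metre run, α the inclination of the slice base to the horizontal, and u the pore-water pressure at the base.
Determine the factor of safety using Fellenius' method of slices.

Ordinary method of slices: FS = Σ[c'·Δl_i + (W_i cosα_i − u_i·Δl_i)·tanφ'] / Σ W_i sinα_i, with Δl_i = b_i / cosα_i.
Slice 1: Δl = 1.7/cos(-4.0°) = 1.704 m; N'_1 = 22·cos(-4.0°) − 6·1.704 = 11.7; c'Δl = 21.13; W sinα = -1.5
Slice 2: Δl = 1.7/cos2.5° = 1.702 m; N'_2 = 63·cos2.5° − 3·1.702 = 57.8; c'Δl = 21.10; W sinα = 2.7
Slice 3: Δl = 2.6/cos10.9° = 2.648 m; N'_3 = 162·cos10.9° − 25·2.648 = 92.9; c'Δl = 32.83; W sinα = 30.6
Slice 4: Δl = 3.1/cos22.3° = 3.351 m; N'_4 = 202·cos22.3° − 5·3.351 = 170.1; c'Δl = 41.55; W sinα = 76.7
Slice 5: Δl = 2.2/cos33.9° = 2.651 m; N'_5 = 89·cos33.9° − 5·2.651 = 60.6; c'Δl = 32.87; W sinα = 49.6
Slice 6: Δl = 1.6/cos43.3° = 2.198 m; N'_6 = 23·cos43.3° − 1·2.198 = 14.5; c'Δl = 27.26; W sinα = 15.8
Σc'Δl = 176.7 kN/m; ΣN' = 407.7 kN/m; ΣW sinα = 173.9 kN/m
Resisting = 176.7 + 407.7·tan31.4° = 176.7 + 248.9 = 425.6 kN/m
FS = 425.6 / 173.9 = 2.447

FS = 2.45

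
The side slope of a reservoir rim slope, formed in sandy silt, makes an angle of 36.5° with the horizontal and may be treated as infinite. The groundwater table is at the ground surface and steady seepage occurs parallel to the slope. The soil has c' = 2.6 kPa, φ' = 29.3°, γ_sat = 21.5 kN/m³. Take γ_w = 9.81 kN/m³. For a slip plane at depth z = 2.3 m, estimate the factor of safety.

FS = 0.52

With seepage parallel to the slope and the water table at the surface, the effective normal stress on the slip plane uses the buoyant unit weight γ' = γ_sat − γ_w while the driving shear stress uses γ_sat:
FS = [c' + γ' z cos²β tanφ'] / [γ_sat z sinβ cosβ]
γ' = 21.5 − 9.81 = 11.69 kN/m³
Numerator = 2.6 + 11.69·2.3·cos²36.5°·tan29.3° = 2.6 + 11.69·2.3·0.6462·0.5612 = 12.350 kPa
Denominator = 21.5·2.3·sin36.5°·cos36.5° = 21.5·2.3·0.5948·0.8039 = 23.645 kPa
FS = 12.350 / 23.645 = 0.522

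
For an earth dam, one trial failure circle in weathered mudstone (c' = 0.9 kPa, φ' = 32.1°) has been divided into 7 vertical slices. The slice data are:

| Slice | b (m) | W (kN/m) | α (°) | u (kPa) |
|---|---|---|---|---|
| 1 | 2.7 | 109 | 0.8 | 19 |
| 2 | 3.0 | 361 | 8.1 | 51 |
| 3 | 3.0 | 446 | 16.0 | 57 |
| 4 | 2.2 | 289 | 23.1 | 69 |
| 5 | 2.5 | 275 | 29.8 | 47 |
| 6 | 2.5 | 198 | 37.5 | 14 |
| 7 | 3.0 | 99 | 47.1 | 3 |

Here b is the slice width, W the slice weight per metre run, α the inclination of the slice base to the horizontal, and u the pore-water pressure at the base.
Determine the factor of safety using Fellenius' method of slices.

FS = 0.93

Ordinary method of slices: FS = Σ[c'·Δl_i + (W_i cosα_i − u_i·Δl_i)·tanφ'] / Σ W_i sinα_i, with Δl_i = b_i / cosα_i.
Slice 1: Δl = 2.7/cos0.8° = 2.700 m; N'_1 = 109·cos0.8° − 19·2.700 = 57.7; c'Δl = 2.43; W sinα = 1.5
Slice 2: Δl = 3.0/cos8.1° = 3.030 m; N'_2 = 361·cos8.1° − 51·3.030 = 202.9; c'Δl = 2.73; W sinα = 50.9
Slice 3: Δl = 3.0/cos16.0° = 3.121 m; N'_3 = 446·cos16.0° − 57·3.121 = 250.8; c'Δl = 2.81; W sinα = 122.9
Slice 4: Δl = 2.2/cos23.1° = 2.392 m; N'_4 = 289·cos23.1° − 69·2.392 = 100.8; c'Δl = 2.15; W sinα = 113.4
Slice 5: Δl = 2.5/cos29.8° = 2.881 m; N'_5 = 275·cos29.8° − 47·2.881 = 103.2; c'Δl = 2.59; W sinα = 136.7
Slice 6: Δl = 2.5/cos37.5° = 3.151 m; N'_6 = 198·cos37.5° − 14·3.151 = 113.0; c'Δl = 2.84; W sinα = 120.5
Slice 7: Δl = 3.0/cos47.1° = 4.407 m; N'_7 = 99·cos47.1° − 3·4.407 = 54.2; c'Δl = 3.97; W sinα = 72.5
Σc'Δl = 19.5 kN/m; ΣN' = 882.5 kN/m; ΣW sinα = 618.4 kN/m
Resisting = 19.5 + 882.5·tan32.1° = 19.5 + 553.6 = 573.1 kN/m
FS = 573.1 / 618.4 = 0.927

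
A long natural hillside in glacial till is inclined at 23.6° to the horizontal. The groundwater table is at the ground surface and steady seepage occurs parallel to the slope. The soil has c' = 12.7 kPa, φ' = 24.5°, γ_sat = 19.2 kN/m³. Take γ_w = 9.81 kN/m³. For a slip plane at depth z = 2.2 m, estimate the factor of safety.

FS = 1.33

With seepage parallel to the slope and the water table at the surface, the effective normal stress on the slip plane uses the buoyant unit weight γ' = γ_sat − γ_w while the driving shear stress uses γ_sat:
FS = [c' + γ' z cos²β tanφ'] / [γ_sat z sinβ cosβ]
γ' = 19.2 − 9.81 = 9.39 kN/m³
Numerator = 12.7 + 9.39·2.2·cos²23.6°·tan24.5° = 12.7 + 9.39·2.2·0.8397·0.4557 = 20.605 kPa
Denominator = 19.2·2.2·sin23.6°·cos23.6° = 19.2·2.2·0.4003·0.9164 = 15.496 kPa
FS = 20.605 / 15.496 = 1.330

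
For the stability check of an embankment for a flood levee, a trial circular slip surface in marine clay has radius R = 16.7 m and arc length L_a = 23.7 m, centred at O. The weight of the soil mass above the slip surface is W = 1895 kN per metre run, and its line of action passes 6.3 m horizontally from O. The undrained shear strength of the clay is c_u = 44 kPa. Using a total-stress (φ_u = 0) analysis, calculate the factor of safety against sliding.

FS = 1.46

Taking moments about the centre O, the resisting moment is provided by the undrained shear strength acting along the arc:
M_R = c_u·L_a·R = 44·23.70·16.7 = 17414.8 kN·m/m
M_D = W·d = 1895·6.3 = 11938.5 kN·m/m
FS = M_R / M_D = 17414.8 / 11938.5 = 1.459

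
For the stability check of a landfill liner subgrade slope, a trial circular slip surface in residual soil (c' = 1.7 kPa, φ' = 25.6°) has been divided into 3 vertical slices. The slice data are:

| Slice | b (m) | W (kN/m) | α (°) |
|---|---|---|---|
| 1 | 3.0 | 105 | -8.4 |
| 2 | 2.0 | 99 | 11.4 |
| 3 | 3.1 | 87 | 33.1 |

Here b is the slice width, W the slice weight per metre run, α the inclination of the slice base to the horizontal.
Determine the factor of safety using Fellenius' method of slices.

FS = 2.82

Ordinary method of slices: FS = Σ[c'·Δl_i + (W_i cosα_i)·tanφ'] / Σ W_i sinα_i, with Δl_i = b_i / cosα_i.
Slice 1: Δl = 3.0/cos(-8.4°) = 3.033 m; N'_1 = 105·cos(-8.4°) = 103.9; c'Δl = 5.16; W sinα = -15.3
Slice 2: Δl = 2.0/cos11.4° = 2.040 m; N'_2 = 99·cos11.4° = 97.0; c'Δl = 3.47; W sinα = 19.6
Slice 3: Δl = 3.1/cos33.1° = 3.701 m; N'_3 = 87·cos33.1° = 72.9; c'Δl = 6.29; W sinα = 47.5
Σc'Δl = 14.9 kN/m; ΣN' = 273.8 kN/m; ΣW sinα = 51.7 kN/m
Resisting = 14.9 + 273.8·tan25.6° = 14.9 + 131.2 = 146.1 kN/m
FS = 146.1 / 51.7 = 2.824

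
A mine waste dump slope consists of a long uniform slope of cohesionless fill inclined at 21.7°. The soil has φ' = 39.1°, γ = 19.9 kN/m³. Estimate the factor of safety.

For a dry cohesionless infinite slope the factor of safety is FS = tanφ' / tanβ.
FS = tan39.1° / tan21.7° = 0.8127 / 0.3979 = 2.042

FS = 2.04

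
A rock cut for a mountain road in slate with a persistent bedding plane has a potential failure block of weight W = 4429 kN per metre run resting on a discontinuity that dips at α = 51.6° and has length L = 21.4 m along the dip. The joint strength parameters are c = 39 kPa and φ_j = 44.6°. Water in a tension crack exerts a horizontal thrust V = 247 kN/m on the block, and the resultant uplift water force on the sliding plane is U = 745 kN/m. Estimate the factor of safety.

Resolving the block weight along and normal to the plane and applying the Mohr–Coulomb strength on the joint:
N' = W cosα − U − V sinα = 4429·cos51.6° − 745 − 247·sin51.6° = 1812.5 kN/m
Driving force T = W sinα + V cosα = 4429·sin51.6° + 247·cos51.6° = 3624.4 kN/m
Resisting force R = c·L + N'·tanφ_j = 39·21.4 + 1812.5·tan44.6° = 834.6 + 1787.4 = 2622.0 kN/m
FS = R / T = 2622.0 / 3624.4 = 0.723

FS = 0.72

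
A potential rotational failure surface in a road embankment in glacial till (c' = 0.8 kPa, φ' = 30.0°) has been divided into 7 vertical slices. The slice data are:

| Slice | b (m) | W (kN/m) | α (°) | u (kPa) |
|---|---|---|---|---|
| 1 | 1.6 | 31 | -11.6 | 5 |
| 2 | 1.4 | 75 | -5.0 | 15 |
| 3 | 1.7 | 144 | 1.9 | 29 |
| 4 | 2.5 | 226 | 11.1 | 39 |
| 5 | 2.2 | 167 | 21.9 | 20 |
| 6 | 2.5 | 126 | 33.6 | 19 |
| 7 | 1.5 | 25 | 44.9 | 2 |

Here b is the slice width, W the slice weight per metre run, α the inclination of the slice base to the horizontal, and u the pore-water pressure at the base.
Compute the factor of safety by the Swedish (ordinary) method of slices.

Ordinary method of slices: FS = Σ[c'·Δl_i + (W_i cosα_i − u_i·Δl_i)·tanφ'] / Σ W_i sinα_i, with Δl_i = b_i / cosα_i.
Slice 1: Δl = 1.6/cos(-11.6°) = 1.633 m; N'_1 = 31·cos(-11.6°) − 5·1.633 = 22.2; c'Δl = 1.31; W sinα = -6.2
Slice 2: Δl = 1.4/cos(-5.0°) = 1.405 m; N'_2 = 75·cos(-5.0°) − 15·1.405 = 53.6; c'Δl = 1.12; W sinα = -6.5
Slice 3: Δl = 1.7/cos1.9° = 1.701 m; N'_3 = 144·cos1.9° − 29·1.701 = 94.6; c'Δl = 1.36; W sinα = 4.8
Slice 4: Δl = 2.5/cos11.1° = 2.548 m; N'_4 = 226·cos11.1° − 39·2.548 = 122.4; c'Δl = 2.04; W sinα = 43.5
Slice 5: Δl = 2.2/cos21.9° = 2.371 m; N'_5 = 167·cos21.9° − 20·2.371 = 107.5; c'Δl = 1.90; W sinα = 62.3
Slice 6: Δl = 2.5/cos33.6° = 3.001 m; N'_6 = 126·cos33.6° − 19·3.001 = 47.9; c'Δl = 2.40; W sinα = 69.7
Slice 7: Δl = 1.5/cos44.9° = 2.118 m; N'_7 = 25·cos44.9° − 2·2.118 = 13.5; c'Δl = 1.69; W sinα = 17.6
Σc'Δl = 11.8 kN/m; ΣN' = 461.8 kN/m; ΣW sinα = 185.2 kN/m
Resisting = 11.8 + 461.8·tan30.0° = 11.8 + 266.6 = 278.4 kN/m
FS = 278.4 / 185.2 = 1.504

FS = 1.50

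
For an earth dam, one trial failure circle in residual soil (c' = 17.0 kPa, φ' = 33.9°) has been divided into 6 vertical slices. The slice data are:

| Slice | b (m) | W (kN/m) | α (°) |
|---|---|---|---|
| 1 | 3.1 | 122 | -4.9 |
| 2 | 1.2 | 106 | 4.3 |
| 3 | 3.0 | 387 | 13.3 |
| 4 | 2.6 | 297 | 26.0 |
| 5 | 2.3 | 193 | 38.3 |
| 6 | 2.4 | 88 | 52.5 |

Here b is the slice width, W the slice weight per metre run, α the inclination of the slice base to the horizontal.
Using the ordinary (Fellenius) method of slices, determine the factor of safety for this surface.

FS = 2.50

Ordinary method of slices: FS = Σ[c'·Δl_i + (W_i cosα_i)·tanφ'] / Σ W_i sinα_i, with Δl_i = b_i / cosα_i.
Slice 1: Δl = 3.1/cos(-4.9°) = 3.111 m; N'_1 = 122·cos(-4.9°) = 121.6; c'Δl = 52.89; W sinα = -10.4
Slice 2: Δl = 1.2/cos4.3° = 1.203 m; N'_2 = 106·cos4.3° = 105.7; c'Δl = 20.46; W sinα = 7.9
Slice 3: Δl = 3.0/cos13.3° = 3.083 m; N'_3 = 387·cos13.3° = 376.6; c'Δl = 52.41; W sinα = 89.0
Slice 4: Δl = 2.6/cos26.0° = 2.893 m; N'_4 = 297·cos26.0° = 266.9; c'Δl = 49.18; W sinα = 130.2
Slice 5: Δl = 2.3/cos38.3° = 2.931 m; N'_5 = 193·cos38.3° = 151.5; c'Δl = 49.82; W sinα = 119.6
Slice 6: Δl = 2.4/cos52.5° = 3.942 m; N'_6 = 88·cos52.5° = 53.6; c'Δl = 67.02; W sinα = 69.8
Σc'Δl = 291.8 kN/m; ΣN' = 1075.9 kN/m; ΣW sinα = 406.2 kN/m
Resisting = 291.8 + 1075.9·tan33.9° = 291.8 + 722.9 = 1014.7 kN/m
FS = 1014.7 / 406.2 = 2.498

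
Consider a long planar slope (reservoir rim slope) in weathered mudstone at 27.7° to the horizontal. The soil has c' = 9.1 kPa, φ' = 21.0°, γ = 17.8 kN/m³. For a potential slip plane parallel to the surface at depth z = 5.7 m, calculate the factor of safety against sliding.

For an infinite slope with a slip plane parallel to the surface (no pore pressure): FS = [c' + γz cos²β tanφ'] / [γz sinβ cosβ].
γz = 17.8·5.7 = 101.46 kN/m²
Numerator = 9.1 + 101.46·cos²27.7°·tan21.0° = 9.1 + 101.46·0.7839·0.3839 = 39.631 kPa
Denominator = 101.46·sin27.7°·cos27.7° = 101.46·0.4648·0.8854 = 41.758 kPa
FS = 39.631 / 41.758 = 0.949

FS = 0.95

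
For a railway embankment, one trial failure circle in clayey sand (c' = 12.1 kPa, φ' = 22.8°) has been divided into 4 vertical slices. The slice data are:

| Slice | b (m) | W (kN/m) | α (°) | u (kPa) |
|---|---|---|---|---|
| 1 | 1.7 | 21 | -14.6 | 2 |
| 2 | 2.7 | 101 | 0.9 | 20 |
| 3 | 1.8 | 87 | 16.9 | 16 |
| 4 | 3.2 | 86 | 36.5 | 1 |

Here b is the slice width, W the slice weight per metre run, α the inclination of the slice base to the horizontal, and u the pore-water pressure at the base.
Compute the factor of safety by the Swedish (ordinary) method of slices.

Ordinary method of slices: FS = Σ[c'·Δl_i + (W_i cosα_i − u_i·Δl_i)·tanφ'] / Σ W_i sinα_i, with Δl_i = b_i / cosα_i.
Slice 1: Δl = 1.7/cos(-14.6°) = 1.757 m; N'_1 = 21·cos(-14.6°) − 2·1.757 = 16.8; c'Δl = 21.26; W sinα = -5.3
Slice 2: Δl = 2.7/cos0.9° = 2.700 m; N'_2 = 101·cos0.9° − 20·2.700 = 47.0; c'Δl = 32.67; W sinα = 1.6
Slice 3: Δl = 1.8/cos16.9° = 1.881 m; N'_3 = 87·cos16.9° − 16·1.881 = 53.1; c'Δl = 22.76; W sinα = 25.3
Slice 4: Δl = 3.2/cos36.5° = 3.981 m; N'_4 = 86·cos36.5° − 1·3.981 = 65.2; c'Δl = 48.17; W sinα = 51.2
Σc'Δl = 124.9 kN/m; ΣN' = 182.1 kN/m; ΣW sinα = 72.7 kN/m
Resisting = 124.9 + 182.1·tan22.8° = 124.9 + 76.5 = 201.4 kN/m
FS = 201.4 / 72.7 = 2.769

FS = 2.77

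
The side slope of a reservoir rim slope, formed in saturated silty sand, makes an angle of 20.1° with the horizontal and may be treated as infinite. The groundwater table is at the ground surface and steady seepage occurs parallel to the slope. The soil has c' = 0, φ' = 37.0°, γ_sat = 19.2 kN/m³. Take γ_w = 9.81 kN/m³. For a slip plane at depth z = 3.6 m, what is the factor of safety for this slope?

With seepage parallel to the slope and the water table at the surface, the effective normal stress on the slip plane uses the buoyant unit weight γ' = γ_sat − γ_w while the driving shear stress uses γ_sat:
FS = [c' + γ' z cos²β tanφ'] / [γ_sat z sinβ cosβ]
(For c' = 0 this reduces to FS = (γ'/γ_sat)·tanφ'/tanβ.)
γ' = 19.2 − 9.81 = 9.39 kN/m³
Numerator = 0.0 + 9.39·3.6·cos²20.1°·tan37.0° = 0.0 + 9.39·3.6·0.8819·0.7536 = 22.465 kPa
Denominator = 19.2·3.6·sin20.1°·cos20.1° = 19.2·3.6·0.3437·0.9391 = 22.307 kPa
FS = 22.465 / 22.307 = 1.007

FS = 1.01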